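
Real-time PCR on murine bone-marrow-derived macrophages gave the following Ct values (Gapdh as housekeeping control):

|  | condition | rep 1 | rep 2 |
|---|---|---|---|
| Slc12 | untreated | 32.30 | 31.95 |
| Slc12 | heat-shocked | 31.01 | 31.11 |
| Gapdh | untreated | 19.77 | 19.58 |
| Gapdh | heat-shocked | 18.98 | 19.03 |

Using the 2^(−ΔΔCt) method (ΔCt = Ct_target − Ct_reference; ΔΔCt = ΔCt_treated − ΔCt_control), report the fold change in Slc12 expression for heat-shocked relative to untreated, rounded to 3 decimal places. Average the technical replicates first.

Mean Ct: Slc12 untreated 32.125; Slc12 heat-shocked 31.060; Gapdh untreated 19.675; Gapdh heat-shocked 19.005
ΔCt(untreated) = 32.125 − 19.675 = 12.450
ΔCt(heat-shocked) = 31.060 − 19.005 = 12.055
ΔΔCt = 12.055 − 12.450 = -0.395
Fold change = 2^(−(-0.395)) = 2^0.395 = 1.3149

1.315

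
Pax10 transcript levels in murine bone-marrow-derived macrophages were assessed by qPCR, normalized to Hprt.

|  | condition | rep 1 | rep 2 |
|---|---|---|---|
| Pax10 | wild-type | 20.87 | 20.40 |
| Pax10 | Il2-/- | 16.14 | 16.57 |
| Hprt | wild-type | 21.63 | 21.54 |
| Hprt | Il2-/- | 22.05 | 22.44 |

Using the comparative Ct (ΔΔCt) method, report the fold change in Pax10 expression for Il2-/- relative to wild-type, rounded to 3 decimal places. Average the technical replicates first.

Mean Ct: Pax10 wild-type 20.635; Pax10 Il2-/- 16.355; Hprt wild-type 21.585; Hprt Il2-/- 22.245
ΔCt(wild-type) = 20.635 − 21.585 = -0.950
ΔCt(Il2-/-) = 16.355 − 22.245 = -5.890
ΔΔCt = -5.890 − (-0.950) = -4.940
Fold change = 2^(−(-4.940)) = 2^4.940 = 30.6965

30.696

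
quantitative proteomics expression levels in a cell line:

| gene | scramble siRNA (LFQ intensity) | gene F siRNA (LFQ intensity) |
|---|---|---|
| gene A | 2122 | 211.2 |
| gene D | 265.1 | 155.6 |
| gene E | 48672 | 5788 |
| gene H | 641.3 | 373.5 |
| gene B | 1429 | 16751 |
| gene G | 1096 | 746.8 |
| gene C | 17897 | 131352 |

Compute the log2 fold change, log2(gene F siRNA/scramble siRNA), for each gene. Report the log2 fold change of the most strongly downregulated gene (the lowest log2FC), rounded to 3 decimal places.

-3.329

log2(211.2/2122) = -3.329  (gene A)
log2(155.6/265.1) = -0.769  (gene D)
log2(5788/48672) = -3.072  (gene E)
log2(373.5/641.3) = -0.780  (gene H)
log2(16751/1429) = 3.551  (gene B)
log2(746.8/1096) = -0.553  (gene G)
log2(131352/17897) = 2.876  (gene C)
gene A is most strongly downregulated.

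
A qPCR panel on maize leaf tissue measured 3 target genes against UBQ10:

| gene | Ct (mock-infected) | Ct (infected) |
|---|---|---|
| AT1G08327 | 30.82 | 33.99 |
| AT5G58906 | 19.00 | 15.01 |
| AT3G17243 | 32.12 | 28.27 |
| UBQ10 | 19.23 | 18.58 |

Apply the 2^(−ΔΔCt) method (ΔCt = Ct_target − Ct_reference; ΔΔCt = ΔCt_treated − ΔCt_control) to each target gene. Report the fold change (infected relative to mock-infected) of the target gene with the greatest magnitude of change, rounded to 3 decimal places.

AT1G08327: ΔΔCt = (33.99−18.58) − (30.82−19.23) = 15.41 − 11.59 = 3.82; fold change = 2^-3.82 = 0.071
AT5G58906: ΔΔCt = (15.01−18.58) − (19.00−19.23) = -3.57 − (-0.23) = -3.34; fold change = 2^3.34 = 10.126
AT3G17243: ΔΔCt = (28.27−18.58) − (32.12−19.23) = 9.69 − 12.89 = -3.20; fold change = 2^3.20 = 9.190
AT1G08327 has the largest |ΔΔCt| = 3.82.

0.071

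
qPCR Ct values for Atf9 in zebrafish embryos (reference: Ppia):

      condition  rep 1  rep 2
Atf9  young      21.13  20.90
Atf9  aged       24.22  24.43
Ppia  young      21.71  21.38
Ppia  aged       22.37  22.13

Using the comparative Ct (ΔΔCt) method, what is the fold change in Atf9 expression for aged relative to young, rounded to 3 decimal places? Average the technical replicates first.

0.164

Mean Ct: Atf9 young 21.015; Atf9 aged 24.325; Ppia young 21.545; Ppia aged 22.250
ΔCt(young) = 21.015 − 21.545 = -0.530
ΔCt(aged) = 24.325 − 22.250 = 2.075
ΔΔCt = 2.075 − (-0.530) = 2.605
Fold change = 2^(−2.605) = 0.1644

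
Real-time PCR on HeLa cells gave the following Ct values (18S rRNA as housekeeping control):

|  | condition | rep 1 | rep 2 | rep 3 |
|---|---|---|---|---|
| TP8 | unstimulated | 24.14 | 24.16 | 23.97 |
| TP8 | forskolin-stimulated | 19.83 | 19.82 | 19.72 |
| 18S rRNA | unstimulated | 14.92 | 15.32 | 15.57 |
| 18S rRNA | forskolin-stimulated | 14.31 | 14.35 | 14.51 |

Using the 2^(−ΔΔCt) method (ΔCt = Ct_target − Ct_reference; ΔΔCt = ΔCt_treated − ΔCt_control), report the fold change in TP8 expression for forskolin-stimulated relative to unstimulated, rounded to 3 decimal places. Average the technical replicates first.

Mean Ct: TP8 unstimulated 24.090; TP8 forskolin-stimulated 19.790; 18S rRNA unstimulated 15.270; 18S rRNA forskolin-stimulated 14.390
ΔCt(unstimulated) = 24.090 − 15.270 = 8.820
ΔCt(forskolin-stimulated) = 19.790 − 14.390 = 5.400
ΔΔCt = 5.400 − 8.820 = -3.420
Fold change = 2^(−(-3.420)) = 2^3.420 = 10.7034

10.703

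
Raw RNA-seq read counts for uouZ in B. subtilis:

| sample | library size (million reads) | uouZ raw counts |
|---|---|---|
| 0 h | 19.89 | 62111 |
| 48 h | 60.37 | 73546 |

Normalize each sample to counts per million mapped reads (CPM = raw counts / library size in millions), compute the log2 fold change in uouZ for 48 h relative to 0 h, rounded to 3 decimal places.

CPM(0 h) = 62111 / 19.89 = 3122.7250
CPM(48 h) = 73546 / 60.37 = 1218.2541
Fold change = 1218.2541 / 3122.7250 = 0.39013
log2(0.39013) = -1.3580

-1.358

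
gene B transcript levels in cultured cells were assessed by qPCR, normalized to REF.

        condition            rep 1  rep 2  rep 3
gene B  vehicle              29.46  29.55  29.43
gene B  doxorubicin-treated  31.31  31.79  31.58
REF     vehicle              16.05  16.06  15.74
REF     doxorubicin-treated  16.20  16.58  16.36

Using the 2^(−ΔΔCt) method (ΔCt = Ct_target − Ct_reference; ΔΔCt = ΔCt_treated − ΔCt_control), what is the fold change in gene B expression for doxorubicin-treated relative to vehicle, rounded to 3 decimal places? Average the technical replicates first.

0.319

Mean Ct: gene B vehicle 29.480; gene B doxorubicin-treated 31.560; REF vehicle 15.950; REF doxorubicin-treated 16.380
ΔCt(vehicle) = 29.480 − 15.950 = 13.530
ΔCt(doxorubicin-treated) = 31.560 − 16.380 = 15.180
ΔΔCt = 15.180 − 13.530 = 1.650
Fold change = 2^(−1.650) = 0.3186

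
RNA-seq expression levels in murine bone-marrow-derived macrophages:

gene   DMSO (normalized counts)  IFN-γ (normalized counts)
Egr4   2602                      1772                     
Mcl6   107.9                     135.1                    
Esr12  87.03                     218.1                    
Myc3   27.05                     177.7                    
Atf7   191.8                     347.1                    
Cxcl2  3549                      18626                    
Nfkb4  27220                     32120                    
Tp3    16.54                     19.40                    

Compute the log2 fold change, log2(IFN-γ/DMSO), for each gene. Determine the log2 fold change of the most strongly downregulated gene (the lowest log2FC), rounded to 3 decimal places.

log2(1772/2602) = -0.554  (Egr4)
log2(135.1/107.9) = 0.324  (Mcl6)
log2(218.1/87.03) = 1.325  (Esr12)
log2(177.7/27.05) = 2.716  (Myc3)
log2(347.1/191.8) = 0.856  (Atf7)
log2(18626/3549) = 2.392  (Cxcl2)
log2(32120/27220) = 0.239  (Nfkb4)
log2(19.40/16.54) = 0.230  (Tp3)
Egr4 is most strongly downregulated.

-0.554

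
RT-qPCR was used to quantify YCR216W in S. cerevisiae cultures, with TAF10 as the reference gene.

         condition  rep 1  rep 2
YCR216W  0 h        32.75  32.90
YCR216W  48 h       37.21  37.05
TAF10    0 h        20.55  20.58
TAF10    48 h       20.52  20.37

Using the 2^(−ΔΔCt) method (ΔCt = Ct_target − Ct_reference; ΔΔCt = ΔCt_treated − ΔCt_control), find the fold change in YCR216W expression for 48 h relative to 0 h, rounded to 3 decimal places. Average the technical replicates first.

0.047

Mean Ct: YCR216W 0 h 32.825; YCR216W 48 h 37.130; TAF10 0 h 20.565; TAF10 48 h 20.445
ΔCt(0 h) = 32.825 − 20.565 = 12.260
ΔCt(48 h) = 37.130 − 20.445 = 16.685
ΔΔCt = 16.685 − 12.260 = 4.425
Fold change = 2^(−4.425) = 0.0466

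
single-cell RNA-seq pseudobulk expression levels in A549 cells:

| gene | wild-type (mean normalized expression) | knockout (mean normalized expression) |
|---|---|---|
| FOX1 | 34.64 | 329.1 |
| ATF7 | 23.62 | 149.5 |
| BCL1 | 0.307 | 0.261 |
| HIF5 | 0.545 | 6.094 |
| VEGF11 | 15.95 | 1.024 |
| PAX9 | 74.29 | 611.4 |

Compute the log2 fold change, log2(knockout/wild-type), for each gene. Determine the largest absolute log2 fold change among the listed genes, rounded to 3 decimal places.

3.961

log2(329.1/34.64) = 3.248  (FOX1)
log2(149.5/23.62) = 2.662  (ATF7)
log2(0.261/0.307) = -0.234  (BCL1)
log2(6.094/0.545) = 3.483  (HIF5)
log2(1.024/15.95) = -3.961  (VEGF11)
log2(611.4/74.29) = 3.041  (PAX9)
The largest magnitude belongs to VEGF11.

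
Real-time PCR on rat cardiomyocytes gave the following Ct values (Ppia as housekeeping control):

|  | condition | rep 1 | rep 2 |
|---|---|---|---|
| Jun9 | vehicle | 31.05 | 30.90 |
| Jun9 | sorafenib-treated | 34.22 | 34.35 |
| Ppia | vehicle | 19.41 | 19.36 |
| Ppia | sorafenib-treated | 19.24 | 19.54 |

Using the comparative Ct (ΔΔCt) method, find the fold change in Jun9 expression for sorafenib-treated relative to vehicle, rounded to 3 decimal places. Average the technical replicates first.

0.101

Mean Ct: Jun9 vehicle 30.975; Jun9 sorafenib-treated 34.285; Ppia vehicle 19.385; Ppia sorafenib-treated 19.390
ΔCt(vehicle) = 30.975 − 19.385 = 11.590
ΔCt(sorafenib-treated) = 34.285 − 19.390 = 14.895
ΔΔCt = 14.895 − 11.590 = 3.305
Fold change = 2^(−3.305) = 0.1012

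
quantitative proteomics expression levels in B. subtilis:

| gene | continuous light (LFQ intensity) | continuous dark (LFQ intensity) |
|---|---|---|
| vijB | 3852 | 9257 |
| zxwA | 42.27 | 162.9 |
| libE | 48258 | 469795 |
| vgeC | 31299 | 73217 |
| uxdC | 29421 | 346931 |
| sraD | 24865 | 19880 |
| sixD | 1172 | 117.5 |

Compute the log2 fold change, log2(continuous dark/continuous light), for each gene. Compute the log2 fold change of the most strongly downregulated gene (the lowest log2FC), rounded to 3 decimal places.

-3.318

log2(9257/3852) = 1.265  (vijB)
log2(162.9/42.27) = 1.946  (zxwA)
log2(469795/48258) = 3.283  (libE)
log2(73217/31299) = 1.226  (vgeC)
log2(346931/29421) = 3.560  (uxdC)
log2(19880/24865) = -0.323  (sraD)
log2(117.5/1172) = -3.318  (sixD)
sixD is most strongly downregulated.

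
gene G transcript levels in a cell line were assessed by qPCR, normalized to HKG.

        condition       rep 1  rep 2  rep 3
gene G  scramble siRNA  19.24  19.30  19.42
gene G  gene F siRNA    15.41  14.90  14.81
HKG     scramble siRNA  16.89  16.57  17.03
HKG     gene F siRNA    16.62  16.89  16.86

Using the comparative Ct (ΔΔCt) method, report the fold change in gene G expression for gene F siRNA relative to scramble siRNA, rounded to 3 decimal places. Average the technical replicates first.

18.896

Mean Ct: gene G scramble siRNA 19.320; gene G gene F siRNA 15.040; HKG scramble siRNA 16.830; HKG gene F siRNA 16.790
ΔCt(scramble siRNA) = 19.320 − 16.830 = 2.490
ΔCt(gene F siRNA) = 15.040 − 16.790 = -1.750
ΔΔCt = -1.750 − 2.490 = -4.240
Fold change = 2^(−(-4.240)) = 2^4.240 = 18.8959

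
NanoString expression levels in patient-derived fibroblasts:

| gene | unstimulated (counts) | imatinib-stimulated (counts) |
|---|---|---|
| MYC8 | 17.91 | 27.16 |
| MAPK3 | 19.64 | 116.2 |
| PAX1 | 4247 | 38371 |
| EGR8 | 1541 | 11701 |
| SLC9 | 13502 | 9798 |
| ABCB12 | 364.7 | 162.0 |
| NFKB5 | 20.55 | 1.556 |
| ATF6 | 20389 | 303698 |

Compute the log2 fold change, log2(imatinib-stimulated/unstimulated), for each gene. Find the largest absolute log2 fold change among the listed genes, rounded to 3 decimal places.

log2(27.16/17.91) = 0.601  (MYC8)
log2(116.2/19.64) = 2.565  (MAPK3)
log2(38371/4247) = 3.176  (PAX1)
log2(11701/1541) = 2.925  (EGR8)
log2(9798/13502) = -0.463  (SLC9)
log2(162.0/364.7) = -1.171  (ABCB12)
log2(1.556/20.55) = -3.723  (NFKB5)
log2(303698/20389) = 3.897  (ATF6)
The largest magnitude belongs to ATF6.

3.897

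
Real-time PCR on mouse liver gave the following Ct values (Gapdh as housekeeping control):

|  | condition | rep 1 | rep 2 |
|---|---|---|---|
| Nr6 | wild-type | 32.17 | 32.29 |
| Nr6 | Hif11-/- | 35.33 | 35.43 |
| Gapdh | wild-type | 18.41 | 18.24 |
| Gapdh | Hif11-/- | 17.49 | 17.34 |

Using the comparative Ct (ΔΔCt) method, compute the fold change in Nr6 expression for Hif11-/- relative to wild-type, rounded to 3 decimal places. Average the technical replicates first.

0.060

Mean Ct: Nr6 wild-type 32.230; Nr6 Hif11-/- 35.380; Gapdh wild-type 18.325; Gapdh Hif11-/- 17.415
ΔCt(wild-type) = 32.230 − 18.325 = 13.905
ΔCt(Hif11-/-) = 35.380 − 17.415 = 17.965
ΔΔCt = 17.965 − 13.905 = 4.060
Fold change = 2^(−4.060) = 0.0600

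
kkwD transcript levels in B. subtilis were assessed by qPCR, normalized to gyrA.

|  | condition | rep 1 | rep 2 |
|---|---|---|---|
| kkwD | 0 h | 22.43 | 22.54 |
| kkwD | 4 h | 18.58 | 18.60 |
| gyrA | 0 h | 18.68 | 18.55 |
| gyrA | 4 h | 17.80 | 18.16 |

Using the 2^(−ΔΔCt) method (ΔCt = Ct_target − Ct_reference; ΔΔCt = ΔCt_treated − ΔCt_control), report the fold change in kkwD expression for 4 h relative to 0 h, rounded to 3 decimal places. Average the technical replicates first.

Mean Ct: kkwD 0 h 22.485; kkwD 4 h 18.590; gyrA 0 h 18.615; gyrA 4 h 17.980
ΔCt(0 h) = 22.485 − 18.615 = 3.870
ΔCt(4 h) = 18.590 − 17.980 = 0.610
ΔΔCt = 0.610 − 3.870 = -3.260
Fold change = 2^(−(-3.260)) = 2^3.260 = 9.5798

9.580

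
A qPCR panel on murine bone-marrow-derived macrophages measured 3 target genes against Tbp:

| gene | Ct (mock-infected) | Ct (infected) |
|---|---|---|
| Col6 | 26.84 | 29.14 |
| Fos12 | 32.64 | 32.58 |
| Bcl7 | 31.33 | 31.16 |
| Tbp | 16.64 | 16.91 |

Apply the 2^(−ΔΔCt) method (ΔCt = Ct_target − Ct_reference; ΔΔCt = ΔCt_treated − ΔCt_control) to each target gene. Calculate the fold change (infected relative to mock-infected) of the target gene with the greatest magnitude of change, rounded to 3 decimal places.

Col6: ΔΔCt = (29.14−16.91) − (26.84−16.64) = 12.23 − 10.20 = 2.03; fold change = 2^-2.03 = 0.245
Fos12: ΔΔCt = (32.58−16.91) − (32.64−16.64) = 15.67 − 16.00 = -0.33; fold change = 2^0.33 = 1.257
Bcl7: ΔΔCt = (31.16−16.91) − (31.33−16.64) = 14.25 − 14.69 = -0.44; fold change = 2^0.44 = 1.357
Col6 has the largest |ΔΔCt| = 2.03.

0.245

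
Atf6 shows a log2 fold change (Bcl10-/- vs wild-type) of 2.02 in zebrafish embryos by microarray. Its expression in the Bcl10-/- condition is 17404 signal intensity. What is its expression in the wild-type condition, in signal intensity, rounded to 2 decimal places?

Fold change = 2^(2.02) = 4.0558
wild-type expression = 17404 / 4.0558 = 4291.10

4291.10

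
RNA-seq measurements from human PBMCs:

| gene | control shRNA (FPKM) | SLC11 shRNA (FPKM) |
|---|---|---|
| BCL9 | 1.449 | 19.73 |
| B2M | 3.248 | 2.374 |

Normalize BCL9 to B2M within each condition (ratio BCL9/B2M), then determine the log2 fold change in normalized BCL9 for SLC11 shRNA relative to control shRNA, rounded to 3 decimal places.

BCL9/B2M (control shRNA) = 1.449 / 3.248 = 0.44612
BCL9/B2M (SLC11 shRNA) = 19.73 / 2.374 = 8.3109
Fold change = 8.3109 / 0.44612 = 18.6292
log2(18.6292) = 4.2195

4.219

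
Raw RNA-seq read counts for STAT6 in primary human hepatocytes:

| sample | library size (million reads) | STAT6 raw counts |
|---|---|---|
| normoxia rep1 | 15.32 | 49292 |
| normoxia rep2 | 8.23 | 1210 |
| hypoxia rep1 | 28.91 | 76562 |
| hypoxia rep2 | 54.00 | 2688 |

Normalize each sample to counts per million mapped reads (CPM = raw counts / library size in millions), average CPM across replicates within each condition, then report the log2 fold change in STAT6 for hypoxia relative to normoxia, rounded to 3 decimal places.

-0.318

CPM(normoxia rep1) = 49292 / 15.32 = 3217.4935
CPM(normoxia rep2) = 1210 / 8.23 = 147.0231
CPM(hypoxia rep1) = 76562 / 28.91 = 2648.2878
CPM(hypoxia rep2) = 2688 / 54.00 = 49.7778
mean CPM(normoxia) = 1682.2583; mean CPM(hypoxia) = 1349.0328
Fold change = 1349.0328 / 1682.2583 = 0.80192
log2(0.80192) = -0.3185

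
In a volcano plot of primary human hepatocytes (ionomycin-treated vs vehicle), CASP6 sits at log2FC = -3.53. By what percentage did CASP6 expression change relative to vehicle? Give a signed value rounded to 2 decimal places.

-91.34%

Fold change = 2^(-3.53) = 0.0866
Percent change = (FC − 1) × 100% = (0.0866 − 1) × 100 = -91.34%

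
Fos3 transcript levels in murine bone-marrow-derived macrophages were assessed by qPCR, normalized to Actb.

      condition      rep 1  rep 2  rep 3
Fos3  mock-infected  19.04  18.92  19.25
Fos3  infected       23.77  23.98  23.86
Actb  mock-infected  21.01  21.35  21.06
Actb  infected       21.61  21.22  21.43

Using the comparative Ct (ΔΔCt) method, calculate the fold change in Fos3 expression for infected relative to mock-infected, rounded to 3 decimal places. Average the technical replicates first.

0.044

Mean Ct: Fos3 mock-infected 19.070; Fos3 infected 23.870; Actb mock-infected 21.140; Actb infected 21.420
ΔCt(mock-infected) = 19.070 − 21.140 = -2.070
ΔCt(infected) = 23.870 − 21.420 = 2.450
ΔΔCt = 2.450 − (-2.070) = 4.520
Fold change = 2^(−4.520) = 0.0436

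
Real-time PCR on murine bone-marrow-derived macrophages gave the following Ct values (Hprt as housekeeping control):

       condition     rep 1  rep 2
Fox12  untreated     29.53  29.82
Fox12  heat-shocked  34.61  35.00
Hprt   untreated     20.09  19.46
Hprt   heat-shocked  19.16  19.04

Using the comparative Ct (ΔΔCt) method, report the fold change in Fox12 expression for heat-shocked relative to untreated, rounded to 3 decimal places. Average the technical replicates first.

0.018

Mean Ct: Fox12 untreated 29.675; Fox12 heat-shocked 34.805; Hprt untreated 19.775; Hprt heat-shocked 19.100
ΔCt(untreated) = 29.675 − 19.775 = 9.900
ΔCt(heat-shocked) = 34.805 − 19.100 = 15.705
ΔΔCt = 15.705 − 9.900 = 5.805
Fold change = 2^(−5.805) = 0.0179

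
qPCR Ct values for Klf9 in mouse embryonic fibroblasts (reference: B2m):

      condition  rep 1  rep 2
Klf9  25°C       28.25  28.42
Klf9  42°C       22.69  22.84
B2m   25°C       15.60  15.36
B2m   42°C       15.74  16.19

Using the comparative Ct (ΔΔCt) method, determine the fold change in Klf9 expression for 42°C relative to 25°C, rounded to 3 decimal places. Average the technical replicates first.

66.487

Mean Ct: Klf9 25°C 28.335; Klf9 42°C 22.765; B2m 25°C 15.480; B2m 42°C 15.965
ΔCt(25°C) = 28.335 − 15.480 = 12.855
ΔCt(42°C) = 22.765 − 15.965 = 6.800
ΔΔCt = 6.800 − 12.855 = -6.055
Fold change = 2^(−(-6.055)) = 2^6.055 = 66.4870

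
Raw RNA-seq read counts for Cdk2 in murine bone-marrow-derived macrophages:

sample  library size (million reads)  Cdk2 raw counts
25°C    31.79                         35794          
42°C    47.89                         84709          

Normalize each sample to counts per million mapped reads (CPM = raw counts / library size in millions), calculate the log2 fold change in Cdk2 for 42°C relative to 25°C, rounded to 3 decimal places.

CPM(25°C) = 35794 / 31.79 = 1125.9516
CPM(42°C) = 84709 / 47.89 = 1768.8244
Fold change = 1768.8244 / 1125.9516 = 1.57096
log2(1.57096) = 0.6516

0.652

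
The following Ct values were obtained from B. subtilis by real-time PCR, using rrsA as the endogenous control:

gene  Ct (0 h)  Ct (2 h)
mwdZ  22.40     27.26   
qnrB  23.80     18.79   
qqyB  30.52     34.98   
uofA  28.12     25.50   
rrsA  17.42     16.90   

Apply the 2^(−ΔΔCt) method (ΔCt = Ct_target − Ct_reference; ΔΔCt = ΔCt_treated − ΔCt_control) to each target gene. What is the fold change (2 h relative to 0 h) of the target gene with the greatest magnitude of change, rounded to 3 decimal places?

0.024

mwdZ: ΔΔCt = (27.26−16.90) − (22.40−17.42) = 10.36 − 4.98 = 5.38; fold change = 2^-5.38 = 0.024
qnrB: ΔΔCt = (18.79−16.90) − (23.80−17.42) = 1.89 − 6.38 = -4.49; fold change = 2^4.49 = 22.471
qqyB: ΔΔCt = (34.98−16.90) − (30.52−17.42) = 18.08 − 13.10 = 4.98; fold change = 2^-4.98 = 0.032
uofA: ΔΔCt = (25.50−16.90) − (28.12−17.42) = 8.60 − 10.70 = -2.10; fold change = 2^2.10 = 4.287
mwdZ has the largest |ΔΔCt| = 5.38.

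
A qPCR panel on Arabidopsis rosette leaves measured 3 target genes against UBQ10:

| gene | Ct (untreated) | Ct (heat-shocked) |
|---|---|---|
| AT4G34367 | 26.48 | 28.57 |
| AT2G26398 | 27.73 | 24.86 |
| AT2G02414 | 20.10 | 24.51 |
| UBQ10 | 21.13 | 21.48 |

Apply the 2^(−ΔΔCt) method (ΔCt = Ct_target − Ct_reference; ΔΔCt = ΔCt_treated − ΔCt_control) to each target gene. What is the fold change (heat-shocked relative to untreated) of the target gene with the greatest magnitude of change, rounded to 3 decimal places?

0.060

AT4G34367: ΔΔCt = (28.57−21.48) − (26.48−21.13) = 7.09 − 5.35 = 1.74; fold change = 2^-1.74 = 0.299
AT2G26398: ΔΔCt = (24.86−21.48) − (27.73−21.13) = 3.38 − 6.60 = -3.22; fold change = 2^3.22 = 9.318
AT2G02414: ΔΔCt = (24.51−21.48) − (20.10−21.13) = 3.03 − (-1.03) = 4.06; fold change = 2^-4.06 = 0.060
AT2G02414 has the largest |ΔΔCt| = 4.06.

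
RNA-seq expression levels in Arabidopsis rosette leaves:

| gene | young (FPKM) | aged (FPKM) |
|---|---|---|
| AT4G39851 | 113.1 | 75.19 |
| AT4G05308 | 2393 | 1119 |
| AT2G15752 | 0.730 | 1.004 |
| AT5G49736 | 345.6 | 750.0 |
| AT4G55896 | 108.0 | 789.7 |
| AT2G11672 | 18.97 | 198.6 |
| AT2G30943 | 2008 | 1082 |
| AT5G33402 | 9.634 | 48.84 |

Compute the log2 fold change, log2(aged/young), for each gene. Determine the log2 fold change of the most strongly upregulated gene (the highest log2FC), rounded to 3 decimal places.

log2(75.19/113.1) = -0.589  (AT4G39851)
log2(1119/2393) = -1.097  (AT4G05308)
log2(1.004/0.730) = 0.460  (AT2G15752)
log2(750.0/345.6) = 1.118  (AT5G49736)
log2(789.7/108.0) = 2.870  (AT4G55896)
log2(198.6/18.97) = 3.388  (AT2G11672)
log2(1082/2008) = -0.892  (AT2G30943)
log2(48.84/9.634) = 2.342  (AT5G33402)
AT2G11672 is most strongly upregulated.

3.388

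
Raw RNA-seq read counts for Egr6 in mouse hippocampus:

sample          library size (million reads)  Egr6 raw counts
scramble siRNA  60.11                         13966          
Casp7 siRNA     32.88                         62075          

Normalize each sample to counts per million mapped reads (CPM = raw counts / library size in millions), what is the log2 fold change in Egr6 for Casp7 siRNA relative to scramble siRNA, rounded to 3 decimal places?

3.022

CPM(scramble siRNA) = 13966 / 60.11 = 232.3407
CPM(Casp7 siRNA) = 62075 / 32.88 = 1887.9258
Fold change = 1887.9258 / 232.3407 = 8.12568
log2(8.12568) = 3.0225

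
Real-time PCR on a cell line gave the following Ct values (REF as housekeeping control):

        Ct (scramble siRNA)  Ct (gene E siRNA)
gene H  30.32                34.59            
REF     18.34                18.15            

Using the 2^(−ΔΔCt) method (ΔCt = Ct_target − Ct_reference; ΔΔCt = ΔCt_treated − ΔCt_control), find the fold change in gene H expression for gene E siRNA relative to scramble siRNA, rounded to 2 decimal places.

ΔCt(scramble siRNA) = 30.320 − 18.340 = 11.980
ΔCt(gene E siRNA) = 34.590 − 18.150 = 16.440
ΔΔCt = 16.440 − 11.980 = 4.460
Fold change = 2^(−4.460) = 0.045

0.05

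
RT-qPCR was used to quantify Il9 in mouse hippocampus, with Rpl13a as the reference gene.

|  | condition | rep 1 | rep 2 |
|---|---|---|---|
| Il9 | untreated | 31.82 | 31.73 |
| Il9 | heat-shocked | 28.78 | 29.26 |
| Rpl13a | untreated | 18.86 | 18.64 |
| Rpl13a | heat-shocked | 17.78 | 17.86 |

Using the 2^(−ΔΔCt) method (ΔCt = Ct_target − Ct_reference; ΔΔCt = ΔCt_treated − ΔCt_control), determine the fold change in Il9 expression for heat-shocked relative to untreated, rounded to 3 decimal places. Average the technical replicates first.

3.543

Mean Ct: Il9 untreated 31.775; Il9 heat-shocked 29.020; Rpl13a untreated 18.750; Rpl13a heat-shocked 17.820
ΔCt(untreated) = 31.775 − 18.750 = 13.025
ΔCt(heat-shocked) = 29.020 − 17.820 = 11.200
ΔΔCt = 11.200 − 13.025 = -1.825
Fold change = 2^(−(-1.825)) = 2^1.825 = 3.5431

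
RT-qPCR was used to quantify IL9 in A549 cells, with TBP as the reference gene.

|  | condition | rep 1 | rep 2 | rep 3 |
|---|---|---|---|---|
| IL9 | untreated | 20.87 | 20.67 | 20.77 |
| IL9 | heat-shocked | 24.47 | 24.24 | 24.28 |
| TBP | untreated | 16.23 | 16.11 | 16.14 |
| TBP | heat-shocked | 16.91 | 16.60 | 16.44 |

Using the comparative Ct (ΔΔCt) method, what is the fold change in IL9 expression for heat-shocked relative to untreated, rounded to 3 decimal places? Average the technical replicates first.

0.119

Mean Ct: IL9 untreated 20.770; IL9 heat-shocked 24.330; TBP untreated 16.160; TBP heat-shocked 16.650
ΔCt(untreated) = 20.770 − 16.160 = 4.610
ΔCt(heat-shocked) = 24.330 − 16.650 = 7.680
ΔΔCt = 7.680 − 4.610 = 3.070
Fold change = 2^(−3.070) = 0.1191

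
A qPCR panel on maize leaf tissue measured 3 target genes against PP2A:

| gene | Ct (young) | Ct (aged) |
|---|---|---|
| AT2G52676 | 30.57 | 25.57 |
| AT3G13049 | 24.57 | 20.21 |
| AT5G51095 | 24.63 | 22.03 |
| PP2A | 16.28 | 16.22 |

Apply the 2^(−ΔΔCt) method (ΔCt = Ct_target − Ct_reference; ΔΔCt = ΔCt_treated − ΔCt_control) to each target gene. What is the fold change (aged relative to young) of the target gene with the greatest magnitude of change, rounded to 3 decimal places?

AT2G52676: ΔΔCt = (25.57−16.22) − (30.57−16.28) = 9.35 − 14.29 = -4.94; fold change = 2^4.94 = 30.696
AT3G13049: ΔΔCt = (20.21−16.22) − (24.57−16.28) = 3.99 − 8.29 = -4.30; fold change = 2^4.30 = 19.698
AT5G51095: ΔΔCt = (22.03−16.22) − (24.63−16.28) = 5.81 − 8.35 = -2.54; fold change = 2^2.54 = 5.816
AT2G52676 has the largest |ΔΔCt| = 4.94.

30.696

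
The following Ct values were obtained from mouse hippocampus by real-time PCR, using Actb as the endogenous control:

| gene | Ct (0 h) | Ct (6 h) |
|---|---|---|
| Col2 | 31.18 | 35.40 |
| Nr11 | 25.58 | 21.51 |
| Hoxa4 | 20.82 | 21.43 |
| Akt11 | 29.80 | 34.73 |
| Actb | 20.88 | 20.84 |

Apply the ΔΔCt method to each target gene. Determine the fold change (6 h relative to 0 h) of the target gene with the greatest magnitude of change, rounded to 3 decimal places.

0.032

Col2: ΔΔCt = (35.40−20.84) − (31.18−20.88) = 14.56 − 10.30 = 4.26; fold change = 2^-4.26 = 0.052
Nr11: ΔΔCt = (21.51−20.84) − (25.58−20.88) = 0.67 − 4.70 = -4.03; fold change = 2^4.03 = 16.336
Hoxa4: ΔΔCt = (21.43−20.84) − (20.82−20.88) = 0.59 − (-0.06) = 0.65; fold change = 2^-0.65 = 0.637
Akt11: ΔΔCt = (34.73−20.84) − (29.80−20.88) = 13.89 − 8.92 = 4.97; fold change = 2^-4.97 = 0.032
Akt11 has the largest |ΔΔCt| = 4.97.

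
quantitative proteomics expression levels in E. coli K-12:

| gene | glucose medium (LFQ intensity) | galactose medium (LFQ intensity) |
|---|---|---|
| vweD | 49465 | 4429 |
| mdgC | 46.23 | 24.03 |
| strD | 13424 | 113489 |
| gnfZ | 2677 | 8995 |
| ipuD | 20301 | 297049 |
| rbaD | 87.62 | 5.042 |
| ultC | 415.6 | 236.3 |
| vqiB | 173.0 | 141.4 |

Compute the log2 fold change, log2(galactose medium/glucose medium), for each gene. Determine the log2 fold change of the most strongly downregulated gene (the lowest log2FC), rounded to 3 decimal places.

log2(4429/49465) = -3.481  (vweD)
log2(24.03/46.23) = -0.944  (mdgC)
log2(113489/13424) = 3.080  (strD)
log2(8995/2677) = 1.749  (gnfZ)
log2(297049/20301) = 3.871  (ipuD)
log2(5.042/87.62) = -4.119  (rbaD)
log2(236.3/415.6) = -0.815  (ultC)
log2(141.4/173.0) = -0.291  (vqiB)
rbaD is most strongly downregulated.

-4.119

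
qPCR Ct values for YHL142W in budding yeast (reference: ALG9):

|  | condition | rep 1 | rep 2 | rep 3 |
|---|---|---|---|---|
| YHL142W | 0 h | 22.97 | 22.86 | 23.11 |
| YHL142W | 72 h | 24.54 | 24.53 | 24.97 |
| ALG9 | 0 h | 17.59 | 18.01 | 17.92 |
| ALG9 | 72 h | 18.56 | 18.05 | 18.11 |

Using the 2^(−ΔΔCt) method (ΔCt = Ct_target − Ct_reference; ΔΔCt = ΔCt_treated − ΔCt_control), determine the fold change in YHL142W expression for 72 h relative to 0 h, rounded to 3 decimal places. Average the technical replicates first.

0.406

Mean Ct: YHL142W 0 h 22.980; YHL142W 72 h 24.680; ALG9 0 h 17.840; ALG9 72 h 18.240
ΔCt(0 h) = 22.980 − 17.840 = 5.140
ΔCt(72 h) = 24.680 − 18.240 = 6.440
ΔΔCt = 6.440 − 5.140 = 1.300
Fold change = 2^(−1.300) = 0.4061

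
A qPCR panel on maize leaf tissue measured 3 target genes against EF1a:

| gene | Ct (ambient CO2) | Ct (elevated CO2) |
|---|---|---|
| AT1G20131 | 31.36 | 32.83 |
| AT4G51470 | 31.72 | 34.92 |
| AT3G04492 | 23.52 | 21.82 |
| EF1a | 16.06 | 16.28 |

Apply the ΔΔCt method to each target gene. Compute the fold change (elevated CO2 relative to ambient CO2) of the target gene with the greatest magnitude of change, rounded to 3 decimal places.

AT1G20131: ΔΔCt = (32.83−16.28) − (31.36−16.06) = 16.55 − 15.30 = 1.25; fold change = 2^-1.25 = 0.420
AT4G51470: ΔΔCt = (34.92−16.28) − (31.72−16.06) = 18.64 − 15.66 = 2.98; fold change = 2^-2.98 = 0.127
AT3G04492: ΔΔCt = (21.82−16.28) − (23.52−16.06) = 5.54 − 7.46 = -1.92; fold change = 2^1.92 = 3.784
AT4G51470 has the largest |ΔΔCt| = 2.98.

0.127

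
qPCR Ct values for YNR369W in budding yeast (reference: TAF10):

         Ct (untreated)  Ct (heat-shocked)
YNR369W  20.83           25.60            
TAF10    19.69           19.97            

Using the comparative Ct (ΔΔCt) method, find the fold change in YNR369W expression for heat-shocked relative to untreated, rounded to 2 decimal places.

ΔCt(untreated) = 20.830 − 19.690 = 1.140
ΔCt(heat-shocked) = 25.600 − 19.970 = 5.630
ΔΔCt = 5.630 − 1.140 = 4.490
Fold change = 2^(−4.490) = 0.045

0.04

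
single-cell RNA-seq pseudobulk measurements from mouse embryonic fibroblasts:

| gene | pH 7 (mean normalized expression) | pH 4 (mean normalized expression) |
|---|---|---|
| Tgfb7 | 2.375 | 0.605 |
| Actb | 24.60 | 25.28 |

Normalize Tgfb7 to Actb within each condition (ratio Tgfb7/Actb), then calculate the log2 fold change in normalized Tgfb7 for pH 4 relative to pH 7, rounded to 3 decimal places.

-2.012

Tgfb7/Actb (pH 7) = 2.375 / 24.60 = 0.096545
Tgfb7/Actb (pH 4) = 0.605 / 25.28 = 0.023932
Fold change = 0.023932 / 0.096545 = 0.2479
log2(0.2479) = -2.0123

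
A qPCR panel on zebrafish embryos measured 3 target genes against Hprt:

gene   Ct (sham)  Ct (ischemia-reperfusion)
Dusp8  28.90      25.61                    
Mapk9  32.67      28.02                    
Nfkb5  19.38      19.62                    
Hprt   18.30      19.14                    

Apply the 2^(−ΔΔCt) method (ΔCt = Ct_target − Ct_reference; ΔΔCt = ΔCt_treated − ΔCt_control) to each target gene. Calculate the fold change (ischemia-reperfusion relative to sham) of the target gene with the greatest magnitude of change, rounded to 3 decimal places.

44.942

Dusp8: ΔΔCt = (25.61−19.14) − (28.90−18.30) = 6.47 − 10.60 = -4.13; fold change = 2^4.13 = 17.509
Mapk9: ΔΔCt = (28.02−19.14) − (32.67−18.30) = 8.88 − 14.37 = -5.49; fold change = 2^5.49 = 44.942
Nfkb5: ΔΔCt = (19.62−19.14) − (19.38−18.30) = 0.48 − 1.08 = -0.60; fold change = 2^0.60 = 1.516
Mapk9 has the largest |ΔΔCt| = 5.49.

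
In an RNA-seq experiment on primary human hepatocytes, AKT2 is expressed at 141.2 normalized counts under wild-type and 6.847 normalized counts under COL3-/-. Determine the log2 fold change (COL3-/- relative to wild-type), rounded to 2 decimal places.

-4.37

Fold change = 6.847 / 141.2 = 0.0485
log2(0.0485) = -4.366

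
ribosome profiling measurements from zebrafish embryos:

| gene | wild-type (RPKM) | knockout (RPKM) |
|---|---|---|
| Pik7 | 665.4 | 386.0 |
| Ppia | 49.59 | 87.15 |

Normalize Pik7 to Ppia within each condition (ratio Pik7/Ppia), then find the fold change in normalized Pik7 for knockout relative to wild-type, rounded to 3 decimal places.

Pik7/Ppia (wild-type) = 665.4 / 49.59 = 13.418
Pik7/Ppia (knockout) = 386.0 / 87.15 = 4.4291
Fold change = 4.4291 / 13.418 = 0.3301

0.330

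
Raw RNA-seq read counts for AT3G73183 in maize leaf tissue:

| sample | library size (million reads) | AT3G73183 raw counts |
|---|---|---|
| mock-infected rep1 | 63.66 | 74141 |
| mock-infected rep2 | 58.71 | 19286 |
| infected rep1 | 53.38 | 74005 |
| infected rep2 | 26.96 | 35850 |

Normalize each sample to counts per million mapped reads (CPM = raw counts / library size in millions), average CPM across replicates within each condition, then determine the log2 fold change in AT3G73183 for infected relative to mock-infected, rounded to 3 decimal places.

CPM(mock-infected rep1) = 74141 / 63.66 = 1164.6403
CPM(mock-infected rep2) = 19286 / 58.71 = 328.4960
CPM(infected rep1) = 74005 / 53.38 = 1386.3807
CPM(infected rep2) = 35850 / 26.96 = 1329.7478
mean CPM(mock-infected) = 746.5681; mean CPM(infected) = 1358.0642
Fold change = 1358.0642 / 746.5681 = 1.81908
log2(1.81908) = 0.8632

0.863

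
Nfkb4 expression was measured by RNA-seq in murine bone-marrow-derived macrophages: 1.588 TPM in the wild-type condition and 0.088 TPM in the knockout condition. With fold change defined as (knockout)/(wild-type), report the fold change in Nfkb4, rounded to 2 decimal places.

0.06

Fold change = 0.088 / 1.588 = 0.055
Nfkb4 is downregulated.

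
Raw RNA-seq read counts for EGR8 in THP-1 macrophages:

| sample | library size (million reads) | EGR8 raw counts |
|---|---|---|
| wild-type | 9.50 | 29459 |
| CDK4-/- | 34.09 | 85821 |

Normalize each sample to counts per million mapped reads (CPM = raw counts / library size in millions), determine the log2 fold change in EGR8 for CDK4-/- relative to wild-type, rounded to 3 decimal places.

-0.301

CPM(wild-type) = 29459 / 9.50 = 3100.9474
CPM(CDK4-/-) = 85821 / 34.09 = 2517.4831
Fold change = 2517.4831 / 3100.9474 = 0.81184
log2(0.81184) = -0.3007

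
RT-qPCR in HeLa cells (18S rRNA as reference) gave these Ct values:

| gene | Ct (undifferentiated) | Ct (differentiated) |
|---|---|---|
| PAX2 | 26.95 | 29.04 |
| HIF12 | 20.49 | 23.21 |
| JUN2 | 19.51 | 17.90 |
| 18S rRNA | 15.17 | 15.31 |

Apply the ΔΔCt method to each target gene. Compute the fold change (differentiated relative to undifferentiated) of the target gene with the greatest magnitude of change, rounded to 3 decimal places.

PAX2: ΔΔCt = (29.04−15.31) − (26.95−15.17) = 13.73 − 11.78 = 1.95; fold change = 2^-1.95 = 0.259
HIF12: ΔΔCt = (23.21−15.31) − (20.49−15.17) = 7.90 − 5.32 = 2.58; fold change = 2^-2.58 = 0.167
JUN2: ΔΔCt = (17.90−15.31) − (19.51−15.17) = 2.59 − 4.34 = -1.75; fold change = 2^1.75 = 3.364
HIF12 has the largest |ΔΔCt| = 2.58.

0.167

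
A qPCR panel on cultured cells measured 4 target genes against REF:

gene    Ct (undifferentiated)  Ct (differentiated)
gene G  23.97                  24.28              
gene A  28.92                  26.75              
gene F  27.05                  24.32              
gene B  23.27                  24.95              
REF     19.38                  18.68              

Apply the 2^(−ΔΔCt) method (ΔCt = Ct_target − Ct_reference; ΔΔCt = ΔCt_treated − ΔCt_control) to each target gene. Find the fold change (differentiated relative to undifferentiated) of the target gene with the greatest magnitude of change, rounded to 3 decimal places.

0.192

gene G: ΔΔCt = (24.28−18.68) − (23.97−19.38) = 5.60 − 4.59 = 1.01; fold change = 2^-1.01 = 0.497
gene A: ΔΔCt = (26.75−18.68) − (28.92−19.38) = 8.07 − 9.54 = -1.47; fold change = 2^1.47 = 2.770
gene F: ΔΔCt = (24.32−18.68) − (27.05−19.38) = 5.64 − 7.67 = -2.03; fold change = 2^2.03 = 4.084
gene B: ΔΔCt = (24.95−18.68) − (23.27−19.38) = 6.27 − 3.89 = 2.38; fold change = 2^-2.38 = 0.192
gene B has the largest |ΔΔCt| = 2.38.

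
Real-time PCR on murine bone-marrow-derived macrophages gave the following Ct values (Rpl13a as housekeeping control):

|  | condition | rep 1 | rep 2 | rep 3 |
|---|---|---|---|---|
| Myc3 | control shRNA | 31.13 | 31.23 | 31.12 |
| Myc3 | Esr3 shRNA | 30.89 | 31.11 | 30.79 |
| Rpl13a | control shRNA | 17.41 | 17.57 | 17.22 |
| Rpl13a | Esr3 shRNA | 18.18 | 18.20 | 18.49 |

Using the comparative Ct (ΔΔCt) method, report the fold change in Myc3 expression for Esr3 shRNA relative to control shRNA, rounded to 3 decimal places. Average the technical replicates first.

2.173

Mean Ct: Myc3 control shRNA 31.160; Myc3 Esr3 shRNA 30.930; Rpl13a control shRNA 17.400; Rpl13a Esr3 shRNA 18.290
ΔCt(control shRNA) = 31.160 − 17.400 = 13.760
ΔCt(Esr3 shRNA) = 30.930 − 18.290 = 12.640
ΔΔCt = 12.640 − 13.760 = -1.120
Fold change = 2^(−(-1.120)) = 2^1.120 = 2.1735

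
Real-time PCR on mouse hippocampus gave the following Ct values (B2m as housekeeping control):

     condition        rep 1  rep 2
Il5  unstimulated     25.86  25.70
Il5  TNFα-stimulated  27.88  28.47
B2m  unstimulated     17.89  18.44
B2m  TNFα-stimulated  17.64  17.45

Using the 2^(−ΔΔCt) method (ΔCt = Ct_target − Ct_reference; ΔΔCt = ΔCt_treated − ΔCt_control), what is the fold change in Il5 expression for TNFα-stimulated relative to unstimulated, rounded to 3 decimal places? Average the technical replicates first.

Mean Ct: Il5 unstimulated 25.780; Il5 TNFα-stimulated 28.175; B2m unstimulated 18.165; B2m TNFα-stimulated 17.545
ΔCt(unstimulated) = 25.780 − 18.165 = 7.615
ΔCt(TNFα-stimulated) = 28.175 − 17.545 = 10.630
ΔΔCt = 10.630 − 7.615 = 3.015
Fold change = 2^(−3.015) = 0.1237

0.124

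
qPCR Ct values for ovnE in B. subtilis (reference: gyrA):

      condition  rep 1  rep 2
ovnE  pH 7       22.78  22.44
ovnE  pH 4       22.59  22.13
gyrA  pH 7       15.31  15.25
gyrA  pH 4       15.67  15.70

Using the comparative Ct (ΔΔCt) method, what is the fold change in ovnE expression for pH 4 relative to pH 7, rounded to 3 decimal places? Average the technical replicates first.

1.575

Mean Ct: ovnE pH 7 22.610; ovnE pH 4 22.360; gyrA pH 7 15.280; gyrA pH 4 15.685
ΔCt(pH 7) = 22.610 − 15.280 = 7.330
ΔCt(pH 4) = 22.360 − 15.685 = 6.675
ΔΔCt = 6.675 − 7.330 = -0.655
Fold change = 2^(−(-0.655)) = 2^0.655 = 1.5746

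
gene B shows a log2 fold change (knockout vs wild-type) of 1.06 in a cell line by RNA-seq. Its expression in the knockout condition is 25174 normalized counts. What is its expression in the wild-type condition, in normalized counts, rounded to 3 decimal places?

Fold change = 2^(1.06) = 2.0849
wild-type expression = 25174 / 2.0849 = 12074.257

12074.257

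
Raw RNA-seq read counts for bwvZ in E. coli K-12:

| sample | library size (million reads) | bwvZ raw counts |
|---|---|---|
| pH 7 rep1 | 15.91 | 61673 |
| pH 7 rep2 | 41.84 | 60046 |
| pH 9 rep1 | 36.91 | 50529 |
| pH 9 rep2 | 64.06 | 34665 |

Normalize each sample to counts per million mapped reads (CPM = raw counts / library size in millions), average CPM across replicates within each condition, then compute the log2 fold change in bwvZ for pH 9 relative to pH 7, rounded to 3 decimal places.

-1.475

CPM(pH 7 rep1) = 61673 / 15.91 = 3876.3671
CPM(pH 7 rep2) = 60046 / 41.84 = 1435.1338
CPM(pH 9 rep1) = 50529 / 36.91 = 1368.9786
CPM(pH 9 rep2) = 34665 / 64.06 = 541.1333
mean CPM(pH 7) = 2655.7505; mean CPM(pH 9) = 955.0560
Fold change = 955.0560 / 2655.7505 = 0.35962
log2(0.35962) = -1.4755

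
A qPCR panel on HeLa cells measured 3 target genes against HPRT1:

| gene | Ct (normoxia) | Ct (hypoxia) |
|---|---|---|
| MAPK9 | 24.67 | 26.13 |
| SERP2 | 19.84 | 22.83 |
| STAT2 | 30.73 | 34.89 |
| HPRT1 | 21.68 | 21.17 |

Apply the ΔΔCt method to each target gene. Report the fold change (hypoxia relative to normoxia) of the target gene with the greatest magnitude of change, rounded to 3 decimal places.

0.039

MAPK9: ΔΔCt = (26.13−21.17) − (24.67−21.68) = 4.96 − 2.99 = 1.97; fold change = 2^-1.97 = 0.255
SERP2: ΔΔCt = (22.83−21.17) − (19.84−21.68) = 1.66 − (-1.84) = 3.50; fold change = 2^-3.50 = 0.088
STAT2: ΔΔCt = (34.89−21.17) − (30.73−21.68) = 13.72 − 9.05 = 4.67; fold change = 2^-4.67 = 0.039
STAT2 has the largest |ΔΔCt| = 4.67.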